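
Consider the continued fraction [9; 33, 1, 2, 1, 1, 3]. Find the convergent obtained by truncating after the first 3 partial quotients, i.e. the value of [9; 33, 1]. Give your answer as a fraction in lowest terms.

307/34

Collapse the nested fraction from the inside out:
Start with 1.
33 + 1/(1/1) = 33 + 1/1 = 34/1
9 + 1/(34/1) = 9 + 1/34 = 307/34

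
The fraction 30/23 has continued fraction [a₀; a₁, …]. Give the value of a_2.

3

30 = 1·23 + 7, so a_0 = 1
23 = 3·7 + 2, so a_1 = 3
7 = 3·2 + 1, so a_2 = 3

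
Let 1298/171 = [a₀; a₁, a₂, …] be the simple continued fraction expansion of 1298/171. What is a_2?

Repeatedly divide and take the remainder:
1298 = 7·171 + 101, so a_0 = 7
171 = 1·101 + 70, so a_1 = 1
101 = 1·70 + 31, so a_2 = 1

1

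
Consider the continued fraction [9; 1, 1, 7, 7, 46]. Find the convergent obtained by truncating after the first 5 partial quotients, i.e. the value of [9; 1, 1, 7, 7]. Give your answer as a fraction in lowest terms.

1020/107

a_0 = 9: 9/1
a_1 = 1: 10/1
a_2 = 1: 19/2
a_3 = 7: 143/15
a_4 = 7: 1020/107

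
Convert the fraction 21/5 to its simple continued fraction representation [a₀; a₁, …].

21 = 4·5 + 1, so a_0 = 4
5 = 5·1 + 0, so a_1 = 5

[4; 5]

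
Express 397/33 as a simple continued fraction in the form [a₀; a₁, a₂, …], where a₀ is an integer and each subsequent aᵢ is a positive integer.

397 = 12·33 + 1, so a_0 = 12
33 = 33·1 + 0, so a_1 = 33

[12; 33]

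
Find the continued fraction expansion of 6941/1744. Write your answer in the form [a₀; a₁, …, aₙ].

[3; 1, 48, 1, 4, 1, 5]

Apply division with remainder until the remainder is 0:
⌊6941/1744⌋ = 3, remainder 1709
⌊1744/1709⌋ = 1, remainder 35
⌊1709/35⌋ = 48, remainder 29
⌊35/29⌋ = 1, remainder 6
⌊29/6⌋ = 4, remainder 5
⌊6/5⌋ = 1, remainder 1
⌊5/1⌋ = 5, remainder 0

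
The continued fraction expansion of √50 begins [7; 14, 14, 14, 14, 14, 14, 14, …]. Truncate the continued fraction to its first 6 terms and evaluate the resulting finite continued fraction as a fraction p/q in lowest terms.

3880899/548842

Build up convergents one term at a time:
a_0 = 7: 7/1
a_1 = 14: 99/14
a_2 = 14: 1393/197
a_3 = 14: 19601/2772
a_4 = 14: 275807/39005
a_5 = 14: 3880899/548842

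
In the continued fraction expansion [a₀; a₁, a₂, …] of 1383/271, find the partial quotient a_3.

Repeatedly divide and take the remainder:
1383 ÷ 271 → quotient 5, remainder 28
271 ÷ 28 → quotient 9, remainder 19
28 ÷ 19 → quotient 1, remainder 9
19 ÷ 9 → quotient 2, remainder 1

2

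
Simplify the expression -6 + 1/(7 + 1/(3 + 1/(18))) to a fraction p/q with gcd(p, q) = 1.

Start with 18.
3 + 1/(18/1) = 3 + 1/18 = 55/18
7 + 1/(55/18) = 7 + 18/55 = 403/55
-6 + 1/(403/55) = -6 + 55/403 = -2363/403

-2363/403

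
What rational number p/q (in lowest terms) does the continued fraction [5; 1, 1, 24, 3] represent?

Compute successive convergents:
a_0 = 5: 5/1
a_1 = 1: 6/1
a_2 = 1: 11/2
a_3 = 24: 270/49
a_4 = 3: 821/149

821/149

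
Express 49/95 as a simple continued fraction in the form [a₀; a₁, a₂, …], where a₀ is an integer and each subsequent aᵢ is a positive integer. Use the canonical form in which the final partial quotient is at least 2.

[0; 1, 1, 15, 3]

Repeatedly divide and take the remainder:
⌊49/95⌋ = 0, remainder 49
⌊95/49⌋ = 1, remainder 46
⌊49/46⌋ = 1, remainder 3
⌊46/3⌋ = 15, remainder 1
⌊3/1⌋ = 3, remainder 0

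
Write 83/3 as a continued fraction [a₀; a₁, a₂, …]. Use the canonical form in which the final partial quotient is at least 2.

83 = 27·3 + 2, so a_0 = 27
3 = 1·2 + 1, so a_1 = 1
2 = 2·1 + 0, so a_2 = 2

[27; 1, 2]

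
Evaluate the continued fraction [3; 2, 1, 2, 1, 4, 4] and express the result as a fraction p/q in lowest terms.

737/219

a_0 = 3: 3/1
a_1 = 2: 7/2
a_2 = 1: 10/3
a_3 = 2: 27/8
a_4 = 1: 37/11
a_5 = 4: 175/52
a_6 = 4: 737/219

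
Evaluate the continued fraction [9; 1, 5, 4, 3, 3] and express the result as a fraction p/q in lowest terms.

Start with 3.
3 + 1/(3/1) = 3 + 1/3 = 10/3
4 + 1/(10/3) = 4 + 3/10 = 43/10
5 + 1/(43/10) = 5 + 10/43 = 225/43
1 + 1/(225/43) = 1 + 43/225 = 268/225
9 + 1/(268/225) = 9 + 225/268 = 2637/268

2637/268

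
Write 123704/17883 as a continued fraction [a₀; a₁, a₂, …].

123704 ÷ 17883 → quotient 6, remainder 16406
17883 ÷ 16406 → quotient 1, remainder 1477
16406 ÷ 1477 → quotient 11, remainder 159
1477 ÷ 159 → quotient 9, remainder 46
159 ÷ 46 → quotient 3, remainder 21
46 ÷ 21 → quotient 2, remainder 4
21 ÷ 4 → quotient 5, remainder 1
4 ÷ 1 → quotient 4, remainder 0

[6; 1, 11, 9, 3, 2, 5, 4]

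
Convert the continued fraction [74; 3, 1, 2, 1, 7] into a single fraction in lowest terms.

a_0 = 74: 74/1
a_1 = 3: 223/3
a_2 = 1: 297/4
a_3 = 2: 817/11
a_4 = 1: 1114/15
a_5 = 7: 8615/116

8615/116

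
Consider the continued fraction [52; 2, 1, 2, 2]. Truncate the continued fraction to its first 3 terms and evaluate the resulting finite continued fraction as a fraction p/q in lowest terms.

157/3

Collapse the nested fraction from the inside out:
Start with 1.
2 + 1/(1/1) = 2 + 1/1 = 3/1
52 + 1/(3/1) = 52 + 1/3 = 157/3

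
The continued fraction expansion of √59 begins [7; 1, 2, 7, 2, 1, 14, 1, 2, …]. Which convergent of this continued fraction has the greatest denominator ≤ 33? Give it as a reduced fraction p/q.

169/22

List convergents until the denominator exceeds the bound:
a_0 = 7: 7/1  (≤ bound)
a_1 = 1: 8/1  (≤ bound)
a_2 = 2: 23/3  (≤ bound)
a_3 = 7: 169/22  (≤ bound)
a_4 = 2: 361/47  (> 33, stop)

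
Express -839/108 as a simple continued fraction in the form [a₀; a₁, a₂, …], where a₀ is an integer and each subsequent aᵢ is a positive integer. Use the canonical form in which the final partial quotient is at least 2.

[-8; 4, 3, 8]

-839 = -8·108 + 25, so a_0 = -8
108 = 4·25 + 8, so a_1 = 4
25 = 3·8 + 1, so a_2 = 3
8 = 8·1 + 0, so a_3 = 8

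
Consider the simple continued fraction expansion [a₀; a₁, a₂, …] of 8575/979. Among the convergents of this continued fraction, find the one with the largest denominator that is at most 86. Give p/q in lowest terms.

a_0 = 8: 8/1  (≤ bound)
a_1 = 1: 9/1  (≤ bound)
a_2 = 3: 35/4  (≤ bound)
a_3 = 6: 219/25  (≤ bound)
a_4 = 1: 254/29  (≤ bound)
a_5 = 2: 727/83  (≤ bound)
a_6 = 1: 981/112  (> 86, stop)

727/83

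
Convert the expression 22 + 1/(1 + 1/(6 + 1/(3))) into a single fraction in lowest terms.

503/22

Start with 3.
6 + 1/(3/1) = 6 + 1/3 = 19/3
1 + 1/(19/3) = 1 + 3/19 = 22/19
22 + 1/(22/19) = 22 + 19/22 = 503/22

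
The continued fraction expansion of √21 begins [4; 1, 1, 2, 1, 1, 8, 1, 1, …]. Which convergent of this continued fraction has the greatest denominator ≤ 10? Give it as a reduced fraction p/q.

a_0 = 4: 4/1  (≤ bound)
a_1 = 1: 5/1  (≤ bound)
a_2 = 1: 9/2  (≤ bound)
a_3 = 2: 23/5  (≤ bound)
a_4 = 1: 32/7  (≤ bound)
a_5 = 1: 55/12  (> 10, stop)

32/7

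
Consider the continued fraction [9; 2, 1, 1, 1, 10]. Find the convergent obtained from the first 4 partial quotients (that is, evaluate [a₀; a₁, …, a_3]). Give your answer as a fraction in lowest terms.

47/5

Use the convergent recurrence hₖ = aₖ·hₖ₋₁ + hₖ₋₂ (and likewise for the denominators kₖ):
a_0 = 9: 9/1
a_1 = 2: 19/2
a_2 = 1: 28/3
a_3 = 1: 47/5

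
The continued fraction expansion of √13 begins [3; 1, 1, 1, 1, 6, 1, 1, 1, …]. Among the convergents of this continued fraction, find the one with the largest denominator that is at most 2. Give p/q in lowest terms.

List convergents until the denominator exceeds the bound:
a_0 = 3: 3/1  (≤ bound)
a_1 = 1: 4/1  (≤ bound)
a_2 = 1: 7/2  (≤ bound)
a_3 = 1: 11/3  (> 2, stop)

7/2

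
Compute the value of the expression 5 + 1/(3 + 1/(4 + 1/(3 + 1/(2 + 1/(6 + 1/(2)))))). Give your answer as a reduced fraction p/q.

Use the convergent recurrence hₖ = aₖ·hₖ₋₁ + hₖ₋₂ (and likewise for the denominators kₖ):
a_0 = 5: 5/1
a_1 = 3: 16/3
a_2 = 4: 69/13
a_3 = 3: 223/42
a_4 = 2: 515/97
a_5 = 6: 3313/624
a_6 = 2: 7141/1345

7141/1345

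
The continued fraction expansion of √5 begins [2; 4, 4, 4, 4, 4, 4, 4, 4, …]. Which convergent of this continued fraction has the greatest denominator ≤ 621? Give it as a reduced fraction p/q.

682/305

a_0 = 2: 2/1  (≤ bound)
a_1 = 4: 9/4  (≤ bound)
a_2 = 4: 38/17  (≤ bound)
a_3 = 4: 161/72  (≤ bound)
a_4 = 4: 682/305  (≤ bound)
a_5 = 4: 2889/1292  (> 621, stop)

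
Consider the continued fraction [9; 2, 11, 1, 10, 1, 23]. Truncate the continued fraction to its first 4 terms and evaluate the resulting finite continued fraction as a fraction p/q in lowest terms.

237/25

Use the convergent recurrence hₖ = aₖ·hₖ₋₁ + hₖ₋₂ (and likewise for the denominators kₖ):
a_0 = 9: 9/1
a_1 = 2: 19/2
a_2 = 11: 218/23
a_3 = 1: 237/25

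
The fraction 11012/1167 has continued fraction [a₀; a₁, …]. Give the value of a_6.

12

⌊11012/1167⌋ = 9, remainder 509
⌊1167/509⌋ = 2, remainder 149
⌊509/149⌋ = 3, remainder 62
⌊149/62⌋ = 2, remainder 25
⌊62/25⌋ = 2, remainder 12
⌊25/12⌋ = 2, remainder 1
⌊12/1⌋ = 12, remainder 0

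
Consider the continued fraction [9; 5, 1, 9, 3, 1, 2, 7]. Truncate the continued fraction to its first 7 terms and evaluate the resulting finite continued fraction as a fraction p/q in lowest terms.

6116/667

Start with 2.
1 + 1/(2/1) = 1 + 1/2 = 3/2
3 + 1/(3/2) = 3 + 2/3 = 11/3
9 + 1/(11/3) = 9 + 3/11 = 102/11
1 + 1/(102/11) = 1 + 11/102 = 113/102
5 + 1/(113/102) = 5 + 102/113 = 667/113
9 + 1/(667/113) = 9 + 113/667 = 6116/667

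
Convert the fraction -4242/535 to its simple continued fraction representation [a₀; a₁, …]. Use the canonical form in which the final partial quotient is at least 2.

-4242 ÷ 535 → quotient -8, remainder 38
535 ÷ 38 → quotient 14, remainder 3
38 ÷ 3 → quotient 12, remainder 2
3 ÷ 2 → quotient 1, remainder 1
2 ÷ 1 → quotient 2, remainder 0

[-8; 14, 12, 1, 2]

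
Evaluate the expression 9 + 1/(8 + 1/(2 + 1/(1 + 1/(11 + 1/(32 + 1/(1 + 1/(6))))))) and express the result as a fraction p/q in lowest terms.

a_0 = 9: 9/1
a_1 = 8: 73/8
a_2 = 2: 155/17
a_3 = 1: 228/25
a_4 = 11: 2663/292
a_5 = 32: 85444/9369
a_6 = 1: 88107/9661
a_7 = 6: 614086/67335

614086/67335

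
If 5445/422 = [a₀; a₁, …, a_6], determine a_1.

1

Run the Euclidean algorithm, recording each quotient:
5445 ÷ 422 → quotient 12, remainder 381
422 ÷ 381 → quotient 1, remainder 41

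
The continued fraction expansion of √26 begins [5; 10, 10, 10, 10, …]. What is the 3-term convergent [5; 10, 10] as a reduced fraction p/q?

515/101

Start with 10.
10 + 1/(10/1) = 10 + 1/10 = 101/10
5 + 1/(101/10) = 5 + 10/101 = 515/101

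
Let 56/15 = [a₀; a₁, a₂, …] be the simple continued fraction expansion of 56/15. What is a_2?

2

56 ÷ 15 → quotient 3, remainder 11
15 ÷ 11 → quotient 1, remainder 4
11 ÷ 4 → quotient 2, remainder 3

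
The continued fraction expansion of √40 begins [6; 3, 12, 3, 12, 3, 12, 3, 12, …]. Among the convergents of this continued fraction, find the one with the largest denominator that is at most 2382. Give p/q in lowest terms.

8886/1405

List convergents until the denominator exceeds the bound:
a_0 = 6: 6/1  (≤ bound)
a_1 = 3: 19/3  (≤ bound)
a_2 = 12: 234/37  (≤ bound)
a_3 = 3: 721/114  (≤ bound)
a_4 = 12: 8886/1405  (≤ bound)
a_5 = 3: 27379/4329  (> 2382, stop)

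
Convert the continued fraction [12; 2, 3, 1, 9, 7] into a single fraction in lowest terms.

Build up convergents one term at a time:
a_0 = 12: 12/1
a_1 = 2: 25/2
a_2 = 3: 87/7
a_3 = 1: 112/9
a_4 = 9: 1095/88
a_5 = 7: 7777/625

7777/625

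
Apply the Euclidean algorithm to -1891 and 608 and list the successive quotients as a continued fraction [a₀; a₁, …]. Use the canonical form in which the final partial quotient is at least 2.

⌊-1891/608⌋ = -4, remainder 541
⌊608/541⌋ = 1, remainder 67
⌊541/67⌋ = 8, remainder 5
⌊67/5⌋ = 13, remainder 2
⌊5/2⌋ = 2, remainder 1
⌊2/1⌋ = 2, remainder 0

[-4; 1, 8, 13, 2, 2]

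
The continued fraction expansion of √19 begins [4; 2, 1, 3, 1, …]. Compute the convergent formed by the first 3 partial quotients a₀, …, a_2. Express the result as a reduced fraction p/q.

13/3

Compute successive convergents:
a_0 = 4: 4/1
a_1 = 2: 9/2
a_2 = 1: 13/3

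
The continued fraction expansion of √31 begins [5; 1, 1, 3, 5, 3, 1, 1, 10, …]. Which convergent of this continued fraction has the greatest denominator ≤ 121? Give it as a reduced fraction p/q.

657/118

List convergents until the denominator exceeds the bound:
a_0 = 5: 5/1  (≤ bound)
a_1 = 1: 6/1  (≤ bound)
a_2 = 1: 11/2  (≤ bound)
a_3 = 3: 39/7  (≤ bound)
a_4 = 5: 206/37  (≤ bound)
a_5 = 3: 657/118  (≤ bound)
a_6 = 1: 863/155  (> 121, stop)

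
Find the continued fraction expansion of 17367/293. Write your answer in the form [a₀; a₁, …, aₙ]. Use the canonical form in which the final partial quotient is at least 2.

[59; 3, 1, 1, 1, 26]

17367 = 59·293 + 80, so a_0 = 59
293 = 3·80 + 53, so a_1 = 3
80 = 1·53 + 27, so a_2 = 1
53 = 1·27 + 26, so a_3 = 1
27 = 1·26 + 1, so a_4 = 1
26 = 26·1 + 0, so a_5 = 26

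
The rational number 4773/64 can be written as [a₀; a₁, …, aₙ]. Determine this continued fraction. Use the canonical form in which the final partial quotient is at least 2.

[74; 1, 1, 2, 1, 2, 3]

4773 ÷ 64 → quotient 74, remainder 37
64 ÷ 37 → quotient 1, remainder 27
37 ÷ 27 → quotient 1, remainder 10
27 ÷ 10 → quotient 2, remainder 7
10 ÷ 7 → quotient 1, remainder 3
7 ÷ 3 → quotient 2, remainder 1
3 ÷ 1 → quotient 3, remainder 0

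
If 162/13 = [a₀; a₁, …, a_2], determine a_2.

162 ÷ 13 → quotient 12, remainder 6
13 ÷ 6 → quotient 2, remainder 1
6 ÷ 1 → quotient 6, remainder 0

6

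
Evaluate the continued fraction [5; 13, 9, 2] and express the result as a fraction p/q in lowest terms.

Work from the innermost term outward:
Start with 2.
9 + 1/(2/1) = 9 + 1/2 = 19/2
13 + 1/(19/2) = 13 + 2/19 = 249/19
5 + 1/(249/19) = 5 + 19/249 = 1264/249

1264/249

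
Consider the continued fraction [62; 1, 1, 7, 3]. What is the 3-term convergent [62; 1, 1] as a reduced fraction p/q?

a_0 = 62: 62/1
a_1 = 1: 63/1
a_2 = 1: 125/2

125/2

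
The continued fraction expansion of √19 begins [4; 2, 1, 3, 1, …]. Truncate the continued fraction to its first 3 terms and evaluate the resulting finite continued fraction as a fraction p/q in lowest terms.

Collapse the nested fraction from the inside out:
Start with 1.
2 + 1/(1/1) = 2 + 1/1 = 3/1
4 + 1/(3/1) = 4 + 1/3 = 13/3

13/3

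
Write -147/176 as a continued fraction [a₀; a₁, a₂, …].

-147 ÷ 176 → quotient -1, remainder 29
176 ÷ 29 → quotient 6, remainder 2
29 ÷ 2 → quotient 14, remainder 1
2 ÷ 1 → quotient 2, remainder 0

[-1; 6, 14, 2]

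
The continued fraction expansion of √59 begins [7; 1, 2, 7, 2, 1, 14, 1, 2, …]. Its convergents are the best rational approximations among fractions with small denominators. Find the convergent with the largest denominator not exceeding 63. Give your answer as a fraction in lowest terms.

a_0 = 7: 7/1  (≤ bound)
a_1 = 1: 8/1  (≤ bound)
a_2 = 2: 23/3  (≤ bound)
a_3 = 7: 169/22  (≤ bound)
a_4 = 2: 361/47  (≤ bound)
a_5 = 1: 530/69  (> 63, stop)

361/47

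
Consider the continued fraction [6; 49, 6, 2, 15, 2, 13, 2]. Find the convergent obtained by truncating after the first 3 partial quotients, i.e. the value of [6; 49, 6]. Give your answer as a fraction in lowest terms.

Starting at the tail and folding back:
Start with 6.
49 + 1/(6/1) = 49 + 1/6 = 295/6
6 + 1/(295/6) = 6 + 6/295 = 1776/295

1776/295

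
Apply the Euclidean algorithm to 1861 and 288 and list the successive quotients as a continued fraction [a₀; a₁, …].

[6; 2, 6, 22]

⌊1861/288⌋ = 6, remainder 133
⌊288/133⌋ = 2, remainder 22
⌊133/22⌋ = 6, remainder 1
⌊22/1⌋ = 22, remainder 0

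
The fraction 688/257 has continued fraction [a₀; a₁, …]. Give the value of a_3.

⌊688/257⌋ = 2, remainder 174
⌊257/174⌋ = 1, remainder 83
⌊174/83⌋ = 2, remainder 8
⌊83/8⌋ = 10, remainder 3

10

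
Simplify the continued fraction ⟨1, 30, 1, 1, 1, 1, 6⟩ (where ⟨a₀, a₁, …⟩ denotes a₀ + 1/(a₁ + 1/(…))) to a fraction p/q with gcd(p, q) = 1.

Start with 6.
1 + 1/(6/1) = 1 + 1/6 = 7/6
1 + 1/(7/6) = 1 + 6/7 = 13/7
1 + 1/(13/7) = 1 + 7/13 = 20/13
1 + 1/(20/13) = 1 + 13/20 = 33/20
30 + 1/(33/20) = 30 + 20/33 = 1010/33
1 + 1/(1010/33) = 1 + 33/1010 = 1043/1010

1043/1010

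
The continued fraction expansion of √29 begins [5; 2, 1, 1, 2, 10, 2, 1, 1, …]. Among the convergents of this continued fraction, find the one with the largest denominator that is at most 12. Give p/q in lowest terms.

List convergents until the denominator exceeds the bound:
a_0 = 5: 5/1  (≤ bound)
a_1 = 2: 11/2  (≤ bound)
a_2 = 1: 16/3  (≤ bound)
a_3 = 1: 27/5  (≤ bound)
a_4 = 2: 70/13  (> 12, stop)

27/5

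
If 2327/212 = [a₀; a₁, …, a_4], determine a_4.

2327 ÷ 212 → quotient 10, remainder 207
212 ÷ 207 → quotient 1, remainder 5
207 ÷ 5 → quotient 41, remainder 2
5 ÷ 2 → quotient 2, remainder 1
2 ÷ 1 → quotient 2, remainder 0

2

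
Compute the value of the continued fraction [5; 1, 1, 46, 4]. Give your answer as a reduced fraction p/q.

2059/374

Start with 4.
46 + 1/(4/1) = 46 + 1/4 = 185/4
1 + 1/(185/4) = 1 + 4/185 = 189/185
1 + 1/(189/185) = 1 + 185/189 = 374/189
5 + 1/(374/189) = 5 + 189/374 = 2059/374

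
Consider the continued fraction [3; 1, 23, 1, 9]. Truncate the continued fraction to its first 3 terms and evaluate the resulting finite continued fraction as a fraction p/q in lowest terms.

a_0 = 3: 3/1
a_1 = 1: 4/1
a_2 = 23: 95/24

95/24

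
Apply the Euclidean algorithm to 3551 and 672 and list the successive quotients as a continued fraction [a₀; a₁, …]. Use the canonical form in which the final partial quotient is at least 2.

3551 ÷ 672 → quotient 5, remainder 191
672 ÷ 191 → quotient 3, remainder 99
191 ÷ 99 → quotient 1, remainder 92
99 ÷ 92 → quotient 1, remainder 7
92 ÷ 7 → quotient 13, remainder 1
7 ÷ 1 → quotient 7, remainder 0

[5; 3, 1, 1, 13, 7]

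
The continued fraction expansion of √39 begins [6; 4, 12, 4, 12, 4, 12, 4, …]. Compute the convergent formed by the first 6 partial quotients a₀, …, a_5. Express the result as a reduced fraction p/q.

62425/9996

a_0 = 6: 6/1
a_1 = 4: 25/4
a_2 = 12: 306/49
a_3 = 4: 1249/200
a_4 = 12: 15294/2449
a_5 = 4: 62425/9996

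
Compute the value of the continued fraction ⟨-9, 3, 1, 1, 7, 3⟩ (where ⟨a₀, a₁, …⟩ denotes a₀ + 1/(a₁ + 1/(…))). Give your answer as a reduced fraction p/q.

a_0 = -9: -9/1
a_1 = 3: -26/3
a_2 = 1: -35/4
a_3 = 1: -61/7
a_4 = 7: -462/53
a_5 = 3: -1447/166

-1447/166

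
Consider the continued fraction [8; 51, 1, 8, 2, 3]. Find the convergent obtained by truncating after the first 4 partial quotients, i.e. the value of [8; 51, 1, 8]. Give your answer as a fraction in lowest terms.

3745/467

Collapse the nested fraction from the inside out:
Start with 8.
1 + 1/(8/1) = 1 + 1/8 = 9/8
51 + 1/(9/8) = 51 + 8/9 = 467/9
8 + 1/(467/9) = 8 + 9/467 = 3745/467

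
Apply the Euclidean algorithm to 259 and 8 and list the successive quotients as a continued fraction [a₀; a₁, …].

259 = 32·8 + 3, so a_0 = 32
8 = 2·3 + 2, so a_1 = 2
3 = 1·2 + 1, so a_2 = 1
2 = 2·1 + 0, so a_3 = 2

[32; 2, 1, 2]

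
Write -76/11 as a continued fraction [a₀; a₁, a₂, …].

-76 = -7·11 + 1, so a_0 = -7
11 = 11·1 + 0, so a_1 = 11

[-7; 11]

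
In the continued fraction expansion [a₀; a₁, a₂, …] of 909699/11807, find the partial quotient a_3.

1

⌊909699/11807⌋ = 77, remainder 560
⌊11807/560⌋ = 21, remainder 47
⌊560/47⌋ = 11, remainder 43
⌊47/43⌋ = 1, remainder 4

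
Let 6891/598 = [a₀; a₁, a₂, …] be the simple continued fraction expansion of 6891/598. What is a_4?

Apply division with remainder until the remainder is 0:
⌊6891/598⌋ = 11, remainder 313
⌊598/313⌋ = 1, remainder 285
⌊313/285⌋ = 1, remainder 28
⌊285/28⌋ = 10, remainder 5
⌊28/5⌋ = 5, remainder 3

5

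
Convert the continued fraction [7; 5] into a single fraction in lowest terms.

Collapse the nested fraction from the inside out:
Start with 5.
7 + 1/(5/1) = 7 + 1/5 = 36/5

36/5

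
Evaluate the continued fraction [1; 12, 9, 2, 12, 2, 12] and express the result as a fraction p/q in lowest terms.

Work from the innermost term outward:
Start with 12.
2 + 1/(12/1) = 2 + 1/12 = 25/12
12 + 1/(25/12) = 12 + 12/25 = 312/25
2 + 1/(312/25) = 2 + 25/312 = 649/312
9 + 1/(649/312) = 9 + 312/649 = 6153/649
12 + 1/(6153/649) = 12 + 649/6153 = 74485/6153
1 + 1/(74485/6153) = 1 + 6153/74485 = 80638/74485

80638/74485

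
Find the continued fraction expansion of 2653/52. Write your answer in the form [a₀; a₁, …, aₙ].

2653 ÷ 52 → quotient 51, remainder 1
52 ÷ 1 → quotient 52, remainder 0

[51; 52]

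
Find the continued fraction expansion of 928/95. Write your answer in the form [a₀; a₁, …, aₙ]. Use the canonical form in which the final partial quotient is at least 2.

[9; 1, 3, 3, 7]

928 = 9·95 + 73, so a_0 = 9
95 = 1·73 + 22, so a_1 = 1
73 = 3·22 + 7, so a_2 = 3
22 = 3·7 + 1, so a_3 = 3
7 = 7·1 + 0, so a_4 = 7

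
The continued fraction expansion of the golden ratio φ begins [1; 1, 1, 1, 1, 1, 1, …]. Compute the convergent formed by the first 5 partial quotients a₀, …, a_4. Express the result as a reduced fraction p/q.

Start with 1.
1 + 1/(1/1) = 1 + 1/1 = 2/1
1 + 1/(2/1) = 1 + 1/2 = 3/2
1 + 1/(3/2) = 1 + 2/3 = 5/3
1 + 1/(5/3) = 1 + 3/5 = 8/5

8/5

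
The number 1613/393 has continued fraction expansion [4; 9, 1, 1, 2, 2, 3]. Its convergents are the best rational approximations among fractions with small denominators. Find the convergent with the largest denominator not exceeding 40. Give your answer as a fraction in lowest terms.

78/19

a_0 = 4: 4/1  (≤ bound)
a_1 = 9: 37/9  (≤ bound)
a_2 = 1: 41/10  (≤ bound)
a_3 = 1: 78/19  (≤ bound)
a_4 = 2: 197/48  (> 40, stop)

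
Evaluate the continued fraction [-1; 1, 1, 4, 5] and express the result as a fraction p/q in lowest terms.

a_0 = -1: -1/1
a_1 = 1: 0/1
a_2 = 1: -1/2
a_3 = 4: -4/9
a_4 = 5: -21/47

-21/47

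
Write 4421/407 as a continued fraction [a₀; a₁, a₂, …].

[10; 1, 6, 3, 1, 2, 1, 3]

4421 = 10·407 + 351, so a_0 = 10
407 = 1·351 + 56, so a_1 = 1
351 = 6·56 + 15, so a_2 = 6
56 = 3·15 + 11, so a_3 = 3
15 = 1·11 + 4, so a_4 = 1
11 = 2·4 + 3, so a_5 = 2
4 = 1·3 + 1, so a_6 = 1
3 = 3·1 + 0, so a_7 = 3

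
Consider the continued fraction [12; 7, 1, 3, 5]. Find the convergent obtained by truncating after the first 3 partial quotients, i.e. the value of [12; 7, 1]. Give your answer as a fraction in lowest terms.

a_0 = 12: 12/1
a_1 = 7: 85/7
a_2 = 1: 97/8

97/8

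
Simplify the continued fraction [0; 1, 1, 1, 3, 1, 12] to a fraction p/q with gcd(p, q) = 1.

Collapse the nested fraction from the inside out:
Start with 12.
1 + 1/(12/1) = 1 + 1/12 = 13/12
3 + 1/(13/12) = 3 + 12/13 = 51/13
1 + 1/(51/13) = 1 + 13/51 = 64/51
1 + 1/(64/51) = 1 + 51/64 = 115/64
1 + 1/(115/64) = 1 + 64/115 = 179/115
0 + 1/(179/115) = 0 + 115/179 = 115/179

115/179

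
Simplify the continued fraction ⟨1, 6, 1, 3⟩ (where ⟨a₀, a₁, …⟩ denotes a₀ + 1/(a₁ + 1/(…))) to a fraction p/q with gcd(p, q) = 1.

31/27

Build up convergents one term at a time:
a_0 = 1: 1/1
a_1 = 6: 7/6
a_2 = 1: 8/7
a_3 = 3: 31/27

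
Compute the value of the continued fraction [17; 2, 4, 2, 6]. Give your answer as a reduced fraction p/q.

Starting at the tail and folding back:
Start with 6.
2 + 1/(6/1) = 2 + 1/6 = 13/6
4 + 1/(13/6) = 4 + 6/13 = 58/13
2 + 1/(58/13) = 2 + 13/58 = 129/58
17 + 1/(129/58) = 17 + 58/129 = 2251/129

2251/129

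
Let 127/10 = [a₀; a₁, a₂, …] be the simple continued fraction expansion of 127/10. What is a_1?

1

127 ÷ 10 → quotient 12, remainder 7
10 ÷ 7 → quotient 1, remainder 3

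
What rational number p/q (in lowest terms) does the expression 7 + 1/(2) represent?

15/2

Start with 2.
7 + 1/(2/1) = 7 + 1/2 = 15/2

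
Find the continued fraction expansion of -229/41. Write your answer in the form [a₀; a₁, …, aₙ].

[-6; 2, 2, 2, 3]

-229 = -6·41 + 17, so a_0 = -6
41 = 2·17 + 7, so a_1 = 2
17 = 2·7 + 3, so a_2 = 2
7 = 2·3 + 1, so a_3 = 2
3 = 3·1 + 0, so a_4 = 3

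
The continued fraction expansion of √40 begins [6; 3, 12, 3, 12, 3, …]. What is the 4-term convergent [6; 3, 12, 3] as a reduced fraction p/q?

a_0 = 6: 6/1
a_1 = 3: 19/3
a_2 = 12: 234/37
a_3 = 3: 721/114

721/114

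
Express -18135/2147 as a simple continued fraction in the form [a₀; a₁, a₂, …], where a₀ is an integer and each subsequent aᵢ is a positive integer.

[-9; 1, 1, 4, 5, 3, 14]

-18135 ÷ 2147 → quotient -9, remainder 1188
2147 ÷ 1188 → quotient 1, remainder 959
1188 ÷ 959 → quotient 1, remainder 229
959 ÷ 229 → quotient 4, remainder 43
229 ÷ 43 → quotient 5, remainder 14
43 ÷ 14 → quotient 3, remainder 1
14 ÷ 1 → quotient 14, remainder 0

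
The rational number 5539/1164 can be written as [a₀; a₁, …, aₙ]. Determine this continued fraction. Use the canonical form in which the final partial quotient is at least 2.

5539 = 4·1164 + 883, so a_0 = 4
1164 = 1·883 + 281, so a_1 = 1
883 = 3·281 + 40, so a_2 = 3
281 = 7·40 + 1, so a_3 = 7
40 = 40·1 + 0, so a_4 = 40

[4; 1, 3, 7, 40]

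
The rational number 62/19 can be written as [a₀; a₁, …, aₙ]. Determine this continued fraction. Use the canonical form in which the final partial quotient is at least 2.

[3; 3, 1, 4]

62 ÷ 19 → quotient 3, remainder 5
19 ÷ 5 → quotient 3, remainder 4
5 ÷ 4 → quotient 1, remainder 1
4 ÷ 1 → quotient 4, remainder 0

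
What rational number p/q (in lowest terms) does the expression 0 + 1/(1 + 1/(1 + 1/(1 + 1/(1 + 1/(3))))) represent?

11/18

Starting at the tail and folding back:
Start with 3.
1 + 1/(3/1) = 1 + 1/3 = 4/3
1 + 1/(4/3) = 1 + 3/4 = 7/4
1 + 1/(7/4) = 1 + 4/7 = 11/7
1 + 1/(11/7) = 1 + 7/11 = 18/11
0 + 1/(18/11) = 0 + 11/18 = 11/18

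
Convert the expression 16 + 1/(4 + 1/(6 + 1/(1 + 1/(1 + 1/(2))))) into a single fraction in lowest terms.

2225/137

Start with 2.
1 + 1/(2/1) = 1 + 1/2 = 3/2
1 + 1/(3/2) = 1 + 2/3 = 5/3
6 + 1/(5/3) = 6 + 3/5 = 33/5
4 + 1/(33/5) = 4 + 5/33 = 137/33
16 + 1/(137/33) = 16 + 33/137 = 2225/137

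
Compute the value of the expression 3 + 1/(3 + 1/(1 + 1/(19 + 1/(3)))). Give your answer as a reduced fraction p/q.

784/241

Use the convergent recurrence hₖ = aₖ·hₖ₋₁ + hₖ₋₂ (and likewise for the denominators kₖ):
a_0 = 3: 3/1
a_1 = 3: 10/3
a_2 = 1: 13/4
a_3 = 19: 257/79
a_4 = 3: 784/241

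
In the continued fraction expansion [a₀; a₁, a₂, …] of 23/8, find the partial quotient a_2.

7

Run the Euclidean algorithm, recording each quotient:
23 ÷ 8 → quotient 2, remainder 7
8 ÷ 7 → quotient 1, remainder 1
7 ÷ 1 → quotient 7, remainder 0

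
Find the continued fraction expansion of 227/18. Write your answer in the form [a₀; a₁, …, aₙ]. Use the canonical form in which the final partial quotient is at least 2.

[12; 1, 1, 1, 1, 3]

⌊227/18⌋ = 12, remainder 11
⌊18/11⌋ = 1, remainder 7
⌊11/7⌋ = 1, remainder 4
⌊7/4⌋ = 1, remainder 3
⌊4/3⌋ = 1, remainder 1
⌊3/1⌋ = 3, remainder 0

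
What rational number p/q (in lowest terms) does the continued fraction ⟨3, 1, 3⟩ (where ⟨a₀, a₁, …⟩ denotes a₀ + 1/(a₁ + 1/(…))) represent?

15/4

a_0 = 3: 3/1
a_1 = 1: 4/1
a_2 = 3: 15/4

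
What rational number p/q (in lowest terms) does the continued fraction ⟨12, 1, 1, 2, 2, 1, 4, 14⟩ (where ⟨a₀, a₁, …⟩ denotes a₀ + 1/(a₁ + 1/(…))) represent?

a_0 = 12: 12/1
a_1 = 1: 13/1
a_2 = 1: 25/2
a_3 = 2: 63/5
a_4 = 2: 151/12
a_5 = 1: 214/17
a_6 = 4: 1007/80
a_7 = 14: 14312/1137

14312/1137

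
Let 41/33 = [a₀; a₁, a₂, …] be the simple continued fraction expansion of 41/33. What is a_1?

4

41 ÷ 33 → quotient 1, remainder 8
33 ÷ 8 → quotient 4, remainder 1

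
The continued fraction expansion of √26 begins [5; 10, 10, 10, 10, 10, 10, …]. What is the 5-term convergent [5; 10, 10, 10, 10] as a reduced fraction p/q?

Start with 10.
10 + 1/(10/1) = 10 + 1/10 = 101/10
10 + 1/(101/10) = 10 + 10/101 = 1020/101
10 + 1/(1020/101) = 10 + 101/1020 = 10301/1020
5 + 1/(10301/1020) = 5 + 1020/10301 = 52525/10301

52525/10301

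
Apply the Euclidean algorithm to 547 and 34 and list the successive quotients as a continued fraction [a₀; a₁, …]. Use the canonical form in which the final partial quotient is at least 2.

547 ÷ 34 → quotient 16, remainder 3
34 ÷ 3 → quotient 11, remainder 1
3 ÷ 1 → quotient 3, remainder 0

[16; 11, 3]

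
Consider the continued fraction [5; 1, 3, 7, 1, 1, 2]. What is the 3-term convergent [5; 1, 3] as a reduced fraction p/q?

Work from the innermost term outward:
Start with 3.
1 + 1/(3/1) = 1 + 1/3 = 4/3
5 + 1/(4/3) = 5 + 3/4 = 23/4

23/4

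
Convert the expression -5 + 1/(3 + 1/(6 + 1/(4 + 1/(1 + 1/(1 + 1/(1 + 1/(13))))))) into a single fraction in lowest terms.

-17573/3752

Work from the innermost term outward:
Start with 13.
1 + 1/(13/1) = 1 + 1/13 = 14/13
1 + 1/(14/13) = 1 + 13/14 = 27/14
1 + 1/(27/14) = 1 + 14/27 = 41/27
4 + 1/(41/27) = 4 + 27/41 = 191/41
6 + 1/(191/41) = 6 + 41/191 = 1187/191
3 + 1/(1187/191) = 3 + 191/1187 = 3752/1187
-5 + 1/(3752/1187) = -5 + 1187/3752 = -17573/3752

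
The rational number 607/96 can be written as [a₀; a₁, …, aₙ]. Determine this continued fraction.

607 = 6·96 + 31, so a_0 = 6
96 = 3·31 + 3, so a_1 = 3
31 = 10·3 + 1, so a_2 = 10
3 = 3·1 + 0, so a_3 = 3

[6; 3, 10, 3]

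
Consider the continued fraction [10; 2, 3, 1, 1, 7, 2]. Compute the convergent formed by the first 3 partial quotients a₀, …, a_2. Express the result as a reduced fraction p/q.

a_0 = 10: 10/1
a_1 = 2: 21/2
a_2 = 3: 73/7

73/7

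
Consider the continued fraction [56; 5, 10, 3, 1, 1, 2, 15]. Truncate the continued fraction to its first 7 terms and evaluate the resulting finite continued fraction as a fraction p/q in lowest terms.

Compute successive convergents:
a_0 = 56: 56/1
a_1 = 5: 281/5
a_2 = 10: 2866/51
a_3 = 3: 8879/158
a_4 = 1: 11745/209
a_5 = 1: 20624/367
a_6 = 2: 52993/943

52993/943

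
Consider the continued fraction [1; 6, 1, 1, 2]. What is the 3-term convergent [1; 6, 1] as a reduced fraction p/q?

Start with 1.
6 + 1/(1/1) = 6 + 1/1 = 7/1
1 + 1/(7/1) = 1 + 1/7 = 8/7

8/7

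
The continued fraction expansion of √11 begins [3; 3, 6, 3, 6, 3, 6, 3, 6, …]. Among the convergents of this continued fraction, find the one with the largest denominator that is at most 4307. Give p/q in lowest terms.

3970/1197

a_0 = 3: 3/1  (≤ bound)
a_1 = 3: 10/3  (≤ bound)
a_2 = 6: 63/19  (≤ bound)
a_3 = 3: 199/60  (≤ bound)
a_4 = 6: 1257/379  (≤ bound)
a_5 = 3: 3970/1197  (≤ bound)
a_6 = 6: 25077/7561  (> 4307, stop)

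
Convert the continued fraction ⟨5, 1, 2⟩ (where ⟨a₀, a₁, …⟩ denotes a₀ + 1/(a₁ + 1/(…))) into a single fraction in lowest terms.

17/3

Start with 2.
1 + 1/(2/1) = 1 + 1/2 = 3/2
5 + 1/(3/2) = 5 + 2/3 = 17/3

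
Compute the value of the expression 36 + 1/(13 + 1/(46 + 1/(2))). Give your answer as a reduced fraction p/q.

Use the convergent recurrence hₖ = aₖ·hₖ₋₁ + hₖ₋₂ (and likewise for the denominators kₖ):
a_0 = 36: 36/1
a_1 = 13: 469/13
a_2 = 46: 21610/599
a_3 = 2: 43689/1211

43689/1211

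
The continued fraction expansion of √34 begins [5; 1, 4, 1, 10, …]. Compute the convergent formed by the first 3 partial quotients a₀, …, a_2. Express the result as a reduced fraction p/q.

29/5

Start with 4.
1 + 1/(4/1) = 1 + 1/4 = 5/4
5 + 1/(5/4) = 5 + 4/5 = 29/5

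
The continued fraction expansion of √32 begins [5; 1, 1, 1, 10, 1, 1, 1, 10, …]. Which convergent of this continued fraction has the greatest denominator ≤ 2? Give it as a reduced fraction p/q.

a_0 = 5: 5/1  (≤ bound)
a_1 = 1: 6/1  (≤ bound)
a_2 = 1: 11/2  (≤ bound)
a_3 = 1: 17/3  (> 2, stop)

11/2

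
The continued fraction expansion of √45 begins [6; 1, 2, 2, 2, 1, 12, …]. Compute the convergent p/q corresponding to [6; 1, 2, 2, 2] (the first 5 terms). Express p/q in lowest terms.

114/17

a_0 = 6: 6/1
a_1 = 1: 7/1
a_2 = 2: 20/3
a_3 = 2: 47/7
a_4 = 2: 114/17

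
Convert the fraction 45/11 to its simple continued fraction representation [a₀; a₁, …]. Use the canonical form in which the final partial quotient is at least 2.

45 ÷ 11 → quotient 4, remainder 1
11 ÷ 1 → quotient 11, remainder 0

[4; 11]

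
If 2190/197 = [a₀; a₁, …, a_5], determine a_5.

2190 = 11·197 + 23, so a_0 = 11
197 = 8·23 + 13, so a_1 = 8
23 = 1·13 + 10, so a_2 = 1
13 = 1·10 + 3, so a_3 = 1
10 = 3·3 + 1, so a_4 = 3
3 = 3·1 + 0, so a_5 = 3

3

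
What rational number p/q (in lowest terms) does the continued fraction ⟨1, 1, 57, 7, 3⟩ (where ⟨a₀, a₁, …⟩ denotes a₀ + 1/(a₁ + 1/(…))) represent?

Starting at the tail and folding back:
Start with 3.
7 + 1/(3/1) = 7 + 1/3 = 22/3
57 + 1/(22/3) = 57 + 3/22 = 1257/22
1 + 1/(1257/22) = 1 + 22/1257 = 1279/1257
1 + 1/(1279/1257) = 1 + 1257/1279 = 2536/1279

2536/1279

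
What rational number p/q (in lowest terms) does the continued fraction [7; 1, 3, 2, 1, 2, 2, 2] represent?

Collapse the nested fraction from the inside out:
Start with 2.
2 + 1/(2/1) = 2 + 1/2 = 5/2
2 + 1/(5/2) = 2 + 2/5 = 12/5
1 + 1/(12/5) = 1 + 5/12 = 17/12
2 + 1/(17/12) = 2 + 12/17 = 46/17
3 + 1/(46/17) = 3 + 17/46 = 155/46
1 + 1/(155/46) = 1 + 46/155 = 201/155
7 + 1/(201/155) = 7 + 155/201 = 1562/201

1562/201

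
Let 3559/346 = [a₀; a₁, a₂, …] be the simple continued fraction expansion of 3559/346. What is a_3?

⌊3559/346⌋ = 10, remainder 99
⌊346/99⌋ = 3, remainder 49
⌊99/49⌋ = 2, remainder 1
⌊49/1⌋ = 49, remainder 0

49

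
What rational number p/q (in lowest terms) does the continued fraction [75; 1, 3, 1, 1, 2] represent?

Start with 2.
1 + 1/(2/1) = 1 + 1/2 = 3/2
1 + 1/(3/2) = 1 + 2/3 = 5/3
3 + 1/(5/3) = 3 + 3/5 = 18/5
1 + 1/(18/5) = 1 + 5/18 = 23/18
75 + 1/(23/18) = 75 + 18/23 = 1743/23

1743/23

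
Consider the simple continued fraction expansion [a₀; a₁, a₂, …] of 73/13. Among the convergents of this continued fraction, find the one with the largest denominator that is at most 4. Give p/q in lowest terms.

List convergents until the denominator exceeds the bound:
a_0 = 5: 5/1  (≤ bound)
a_1 = 1: 6/1  (≤ bound)
a_2 = 1: 11/2  (≤ bound)
a_3 = 1: 17/3  (≤ bound)
a_4 = 1: 28/5  (> 4, stop)

17/3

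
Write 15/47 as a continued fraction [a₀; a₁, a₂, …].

[0; 3, 7, 2]

15 ÷ 47 → quotient 0, remainder 15
47 ÷ 15 → quotient 3, remainder 2
15 ÷ 2 → quotient 7, remainder 1
2 ÷ 1 → quotient 2, remainder 0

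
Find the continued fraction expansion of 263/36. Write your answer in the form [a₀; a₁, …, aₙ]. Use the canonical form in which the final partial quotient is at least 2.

[7; 3, 3, 1, 2]

263 = 7·36 + 11, so a_0 = 7
36 = 3·11 + 3, so a_1 = 3
11 = 3·3 + 2, so a_2 = 3
3 = 1·2 + 1, so a_3 = 1
2 = 2·1 + 0, so a_4 = 2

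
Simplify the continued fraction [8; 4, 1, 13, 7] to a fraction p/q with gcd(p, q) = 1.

4003/488

Start with 7.
13 + 1/(7/1) = 13 + 1/7 = 92/7
1 + 1/(92/7) = 1 + 7/92 = 99/92
4 + 1/(99/92) = 4 + 92/99 = 488/99
8 + 1/(488/99) = 8 + 99/488 = 4003/488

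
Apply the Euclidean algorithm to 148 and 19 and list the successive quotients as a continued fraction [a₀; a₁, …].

Apply division with remainder until the remainder is 0:
⌊148/19⌋ = 7, remainder 15
⌊19/15⌋ = 1, remainder 4
⌊15/4⌋ = 3, remainder 3
⌊4/3⌋ = 1, remainder 1
⌊3/1⌋ = 3, remainder 0

[7; 1, 3, 1, 3]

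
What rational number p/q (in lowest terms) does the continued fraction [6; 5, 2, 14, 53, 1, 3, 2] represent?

476384/77055

a_0 = 6: 6/1
a_1 = 5: 31/5
a_2 = 2: 68/11
a_3 = 14: 983/159
a_4 = 53: 52167/8438
a_5 = 1: 53150/8597
a_6 = 3: 211617/34229
a_7 = 2: 476384/77055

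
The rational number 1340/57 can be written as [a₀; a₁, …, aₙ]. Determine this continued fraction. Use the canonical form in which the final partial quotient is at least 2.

[23; 1, 1, 28]

Run the Euclidean algorithm, recording each quotient:
1340 = 23·57 + 29, so a_0 = 23
57 = 1·29 + 28, so a_1 = 1
29 = 1·28 + 1, so a_2 = 1
28 = 28·1 + 0, so a_3 = 28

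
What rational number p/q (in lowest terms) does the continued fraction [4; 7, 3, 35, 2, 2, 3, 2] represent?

Build up convergents one term at a time:
a_0 = 4: 4/1
a_1 = 7: 29/7
a_2 = 3: 91/22
a_3 = 35: 3214/777
a_4 = 2: 6519/1576
a_5 = 2: 16252/3929
a_6 = 3: 55275/13363
a_7 = 2: 126802/30655

126802/30655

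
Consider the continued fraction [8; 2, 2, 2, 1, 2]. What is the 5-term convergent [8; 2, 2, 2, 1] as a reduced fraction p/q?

Start with 1.
2 + 1/(1/1) = 2 + 1/1 = 3/1
2 + 1/(3/1) = 2 + 1/3 = 7/3
2 + 1/(7/3) = 2 + 3/7 = 17/7
8 + 1/(17/7) = 8 + 7/17 = 143/17

143/17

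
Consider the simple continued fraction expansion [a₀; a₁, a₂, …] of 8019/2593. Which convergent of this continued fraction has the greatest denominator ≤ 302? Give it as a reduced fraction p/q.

List convergents until the denominator exceeds the bound:
a_0 = 3: 3/1  (≤ bound)
a_1 = 10: 31/10  (≤ bound)
a_2 = 1: 34/11  (≤ bound)
a_3 = 4: 167/54  (≤ bound)
a_4 = 9: 1537/497  (> 302, stop)

167/54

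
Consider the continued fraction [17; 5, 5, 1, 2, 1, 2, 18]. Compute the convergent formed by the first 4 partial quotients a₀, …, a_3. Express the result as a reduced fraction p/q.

533/31

Collapse the nested fraction from the inside out:
Start with 1.
5 + 1/(1/1) = 5 + 1/1 = 6/1
5 + 1/(6/1) = 5 + 1/6 = 31/6
17 + 1/(31/6) = 17 + 6/31 = 533/31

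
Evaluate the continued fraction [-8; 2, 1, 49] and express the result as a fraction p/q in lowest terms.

-1142/149

Compute successive convergents:
a_0 = -8: -8/1
a_1 = 2: -15/2
a_2 = 1: -23/3
a_3 = 49: -1142/149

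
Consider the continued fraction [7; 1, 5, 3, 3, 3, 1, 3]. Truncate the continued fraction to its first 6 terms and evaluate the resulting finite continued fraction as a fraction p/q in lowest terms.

a_0 = 7: 7/1
a_1 = 1: 8/1
a_2 = 5: 47/6
a_3 = 3: 149/19
a_4 = 3: 494/63
a_5 = 3: 1631/208

1631/208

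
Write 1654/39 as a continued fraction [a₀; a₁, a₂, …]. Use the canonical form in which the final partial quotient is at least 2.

[42; 2, 2, 3, 2]

1654 ÷ 39 → quotient 42, remainder 16
39 ÷ 16 → quotient 2, remainder 7
16 ÷ 7 → quotient 2, remainder 2
7 ÷ 2 → quotient 3, remainder 1
2 ÷ 1 → quotient 2, remainder 0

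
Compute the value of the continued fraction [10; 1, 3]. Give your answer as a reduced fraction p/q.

Starting at the tail and folding back:
Start with 3.
1 + 1/(3/1) = 1 + 1/3 = 4/3
10 + 1/(4/3) = 10 + 3/4 = 43/4

43/4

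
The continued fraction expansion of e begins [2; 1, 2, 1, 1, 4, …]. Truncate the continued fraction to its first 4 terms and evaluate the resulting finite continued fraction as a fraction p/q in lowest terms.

Compute successive convergents:
a_0 = 2: 2/1
a_1 = 1: 3/1
a_2 = 2: 8/3
a_3 = 1: 11/4

11/4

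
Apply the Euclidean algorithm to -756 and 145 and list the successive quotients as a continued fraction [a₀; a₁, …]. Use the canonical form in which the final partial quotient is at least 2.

[-6; 1, 3, 1, 2, 10]

-756 = -6·145 + 114, so a_0 = -6
145 = 1·114 + 31, so a_1 = 1
114 = 3·31 + 21, so a_2 = 3
31 = 1·21 + 10, so a_3 = 1
21 = 2·10 + 1, so a_4 = 2
10 = 10·1 + 0, so a_5 = 10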